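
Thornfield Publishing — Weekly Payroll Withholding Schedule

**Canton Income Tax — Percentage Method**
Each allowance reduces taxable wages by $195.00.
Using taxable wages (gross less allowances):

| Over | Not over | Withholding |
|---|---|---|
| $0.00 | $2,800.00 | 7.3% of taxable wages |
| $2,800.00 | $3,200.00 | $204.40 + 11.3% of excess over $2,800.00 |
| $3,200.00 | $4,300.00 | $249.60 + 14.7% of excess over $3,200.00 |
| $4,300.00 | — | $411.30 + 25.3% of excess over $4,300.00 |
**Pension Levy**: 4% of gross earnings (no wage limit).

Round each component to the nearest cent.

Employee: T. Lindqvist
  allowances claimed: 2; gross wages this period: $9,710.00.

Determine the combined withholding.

Canton Income Tax: taxable = $9,710.00 − 2×$195.00 = $9,320.00
  $411.30 + 25.3% × ($9,320.00 − $4,300.00) = $411.30 + 25.3% × $5,020.00 = $1,681.36
Pension Levy: 4% × $9,710.00 = $388.40
Total: $1,681.36 + $388.40 = $2,069.76

$2,069.76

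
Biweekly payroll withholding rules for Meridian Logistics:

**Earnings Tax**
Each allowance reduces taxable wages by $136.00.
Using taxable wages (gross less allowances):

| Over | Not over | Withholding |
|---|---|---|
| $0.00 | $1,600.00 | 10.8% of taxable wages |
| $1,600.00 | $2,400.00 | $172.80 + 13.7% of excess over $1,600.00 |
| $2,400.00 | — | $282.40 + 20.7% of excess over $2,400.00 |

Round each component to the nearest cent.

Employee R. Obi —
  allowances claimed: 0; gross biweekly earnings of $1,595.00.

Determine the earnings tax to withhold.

Earnings Tax: taxable = $1,595.00
  10.8% × $1,595.00 = $172.26

$172.26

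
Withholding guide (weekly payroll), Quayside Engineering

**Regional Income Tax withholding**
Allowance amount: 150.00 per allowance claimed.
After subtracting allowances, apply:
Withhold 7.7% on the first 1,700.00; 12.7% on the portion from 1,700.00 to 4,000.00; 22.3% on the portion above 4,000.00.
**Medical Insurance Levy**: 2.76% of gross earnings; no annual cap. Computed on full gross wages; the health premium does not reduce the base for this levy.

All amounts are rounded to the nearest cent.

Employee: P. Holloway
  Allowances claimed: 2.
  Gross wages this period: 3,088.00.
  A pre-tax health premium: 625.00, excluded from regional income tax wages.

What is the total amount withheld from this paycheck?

Regional Income Tax: taxable = 3,088.00 − 625.00 − 2×150.00 = 2,163.00
  130.90 + 12.7% × (2,163.00 − 1,700.00) = 130.90 + 12.7% × 463.00 = 189.70
Medical Insurance Levy: 2.76% × 3,088.00 = 85.23
Total: 189.70 + 85.23 = 274.93

274.93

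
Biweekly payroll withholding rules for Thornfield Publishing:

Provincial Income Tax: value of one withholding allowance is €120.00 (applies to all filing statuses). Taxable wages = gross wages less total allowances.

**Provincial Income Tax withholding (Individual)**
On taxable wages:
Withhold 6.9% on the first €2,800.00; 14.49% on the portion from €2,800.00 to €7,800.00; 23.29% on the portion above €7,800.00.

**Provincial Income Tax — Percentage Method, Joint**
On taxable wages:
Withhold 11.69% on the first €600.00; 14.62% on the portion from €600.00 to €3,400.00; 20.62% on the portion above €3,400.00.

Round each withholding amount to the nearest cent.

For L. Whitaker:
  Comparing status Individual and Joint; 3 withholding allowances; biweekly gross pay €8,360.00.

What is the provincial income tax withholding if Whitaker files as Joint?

Provincial Income Tax (Joint): taxable = €8,360.00 − 3×€120.00 = €8,000.00
  €479.50 + 20.62% × (€8,000.00 − €3,400.00) = €479.50 + 20.62% × €4,600.00 = €1,428.02

€1,428.02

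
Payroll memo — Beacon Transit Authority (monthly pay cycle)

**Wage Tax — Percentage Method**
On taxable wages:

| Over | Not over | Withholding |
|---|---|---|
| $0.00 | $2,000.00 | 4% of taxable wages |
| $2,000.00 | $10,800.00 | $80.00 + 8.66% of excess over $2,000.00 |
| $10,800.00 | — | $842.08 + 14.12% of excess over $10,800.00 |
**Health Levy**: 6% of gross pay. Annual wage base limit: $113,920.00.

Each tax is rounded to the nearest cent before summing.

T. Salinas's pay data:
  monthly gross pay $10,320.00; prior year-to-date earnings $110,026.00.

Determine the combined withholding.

Wage Tax: taxable = $10,320.00
  $80.00 + 8.66% × ($10,320.00 − $2,000.00) = $80.00 + 8.66% × $8,320.00 = $800.51
Health Levy: cap $113,920.00 − YTD $110,026.00 = $3,894.00 subject; 6% × $3,894.00 = $233.64
Total: $800.51 + $233.64 = $1,034.15

$1,034.15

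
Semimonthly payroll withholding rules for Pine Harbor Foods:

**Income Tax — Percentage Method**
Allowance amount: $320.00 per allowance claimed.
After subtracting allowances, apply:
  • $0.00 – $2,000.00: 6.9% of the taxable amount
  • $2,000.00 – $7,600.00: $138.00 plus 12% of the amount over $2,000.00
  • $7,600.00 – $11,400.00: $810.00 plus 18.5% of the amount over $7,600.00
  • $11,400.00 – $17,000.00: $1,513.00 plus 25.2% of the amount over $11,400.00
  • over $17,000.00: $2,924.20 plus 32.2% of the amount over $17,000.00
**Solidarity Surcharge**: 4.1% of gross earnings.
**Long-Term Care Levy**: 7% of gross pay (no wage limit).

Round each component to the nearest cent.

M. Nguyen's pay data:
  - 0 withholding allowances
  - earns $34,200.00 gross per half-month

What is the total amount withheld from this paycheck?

Income Tax: taxable = $34,200.00
  $2,924.20 + 32.2% × ($34,200.00 − $17,000.00) = $2,924.20 + 32.2% × $17,200.00 = $8,462.60
Solidarity Surcharge: 4.1% × $34,200.00 = $1,402.20
Long-Term Care Levy: 7% × $34,200.00 = $2,394.00
Total: $8,462.60 + $1,402.20 + $2,394.00 = $12,258.80

$12,258.80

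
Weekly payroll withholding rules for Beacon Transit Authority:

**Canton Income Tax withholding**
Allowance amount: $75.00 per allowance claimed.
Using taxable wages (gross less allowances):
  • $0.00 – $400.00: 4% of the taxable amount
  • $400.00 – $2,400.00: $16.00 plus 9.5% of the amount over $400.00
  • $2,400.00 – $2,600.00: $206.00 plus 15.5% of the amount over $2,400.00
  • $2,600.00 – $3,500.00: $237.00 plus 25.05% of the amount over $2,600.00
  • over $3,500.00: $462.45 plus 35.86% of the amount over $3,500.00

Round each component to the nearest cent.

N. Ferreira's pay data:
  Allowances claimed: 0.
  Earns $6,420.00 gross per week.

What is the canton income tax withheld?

$1,509.56

Canton Income Tax: taxable = $6,420.00
  $462.45 + 35.86% × ($6,420.00 − $3,500.00) = $462.45 + 35.86% × $2,920.00 = $1,509.56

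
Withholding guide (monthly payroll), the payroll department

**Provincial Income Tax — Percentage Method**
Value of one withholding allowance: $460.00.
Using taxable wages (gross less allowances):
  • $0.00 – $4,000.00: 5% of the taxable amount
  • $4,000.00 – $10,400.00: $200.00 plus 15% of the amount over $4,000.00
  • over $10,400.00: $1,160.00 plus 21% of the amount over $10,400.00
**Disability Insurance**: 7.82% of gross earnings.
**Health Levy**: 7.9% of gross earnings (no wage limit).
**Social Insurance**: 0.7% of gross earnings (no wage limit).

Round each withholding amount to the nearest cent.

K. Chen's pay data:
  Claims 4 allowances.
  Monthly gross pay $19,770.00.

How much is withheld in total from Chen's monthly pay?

$5,987.53

Provincial Income Tax: taxable = $19,770.00 − 4×$460.00 = $17,930.00
  $1,160.00 + 21% × ($17,930.00 − $10,400.00) = $1,160.00 + 21% × $7,530.00 = $2,741.30
Disability Insurance: 7.82% × $19,770.00 = $1,546.01
Health Levy: 7.9% × $19,770.00 = $1,561.83
Social Insurance: 0.7% × $19,770.00 = $138.39
Total: $2,741.30 + $1,546.01 + $1,561.83 + $138.39 = $5,987.53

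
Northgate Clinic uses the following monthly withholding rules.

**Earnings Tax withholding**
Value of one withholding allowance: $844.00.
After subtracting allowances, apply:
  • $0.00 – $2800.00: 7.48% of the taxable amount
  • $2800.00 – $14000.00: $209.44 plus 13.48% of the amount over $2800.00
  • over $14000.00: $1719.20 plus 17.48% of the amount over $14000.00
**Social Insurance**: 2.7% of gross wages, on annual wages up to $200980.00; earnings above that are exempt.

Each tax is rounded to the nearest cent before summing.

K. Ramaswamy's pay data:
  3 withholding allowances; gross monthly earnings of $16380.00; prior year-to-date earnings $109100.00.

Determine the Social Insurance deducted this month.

Social Insurance: 2.7% × $16380.00 = $442.26

$442.26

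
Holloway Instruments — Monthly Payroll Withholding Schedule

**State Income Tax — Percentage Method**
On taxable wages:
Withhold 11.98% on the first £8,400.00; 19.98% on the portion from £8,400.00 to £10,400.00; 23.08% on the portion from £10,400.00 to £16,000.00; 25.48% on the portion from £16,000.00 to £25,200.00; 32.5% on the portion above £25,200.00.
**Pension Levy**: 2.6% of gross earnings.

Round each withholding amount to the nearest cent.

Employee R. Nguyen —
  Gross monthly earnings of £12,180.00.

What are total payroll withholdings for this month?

£2,133.42

State Income Tax: taxable = £12,180.00
  £1,405.92 + 23.08% × (£12,180.00 − £10,400.00) = £1,405.92 + 23.08% × £1,780.00 = £1,816.74
Pension Levy: 2.6% × £12,180.00 = £316.68
Total: £1,816.74 + £316.68 = £2,133.42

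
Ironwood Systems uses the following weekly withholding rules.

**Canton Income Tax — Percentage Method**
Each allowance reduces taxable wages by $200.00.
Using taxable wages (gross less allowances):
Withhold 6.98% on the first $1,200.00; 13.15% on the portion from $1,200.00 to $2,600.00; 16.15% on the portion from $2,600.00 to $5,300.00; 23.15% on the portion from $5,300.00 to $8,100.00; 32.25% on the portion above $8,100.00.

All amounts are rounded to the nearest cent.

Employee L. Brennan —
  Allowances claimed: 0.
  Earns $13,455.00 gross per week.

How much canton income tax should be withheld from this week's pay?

$3,079.10

Canton Income Tax: taxable = $13,455.00
  $1,352.11 + 32.25% × ($13,455.00 − $8,100.00) = $1,352.11 + 32.25% × $5,355.00 = $3,079.10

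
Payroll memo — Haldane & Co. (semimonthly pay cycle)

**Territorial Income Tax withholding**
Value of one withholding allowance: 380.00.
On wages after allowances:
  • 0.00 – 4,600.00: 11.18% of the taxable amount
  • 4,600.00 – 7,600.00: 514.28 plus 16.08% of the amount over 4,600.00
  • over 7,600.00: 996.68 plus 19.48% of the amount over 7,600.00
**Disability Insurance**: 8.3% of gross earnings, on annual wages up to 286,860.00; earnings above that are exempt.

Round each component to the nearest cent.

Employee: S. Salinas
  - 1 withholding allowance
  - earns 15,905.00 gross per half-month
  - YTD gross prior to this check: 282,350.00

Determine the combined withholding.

2,914.80

Territorial Income Tax: taxable = 15,905.00 − 1×380.00 = 15,525.00
  996.68 + 19.48% × (15,525.00 − 7,600.00) = 996.68 + 19.48% × 7,925.00 = 2,540.47
Disability Insurance: cap 286,860.00 − YTD 282,350.00 = 4,510.00 subject; 8.3% × 4,510.00 = 374.33
Total: 2,540.47 + 374.33 = 2,914.80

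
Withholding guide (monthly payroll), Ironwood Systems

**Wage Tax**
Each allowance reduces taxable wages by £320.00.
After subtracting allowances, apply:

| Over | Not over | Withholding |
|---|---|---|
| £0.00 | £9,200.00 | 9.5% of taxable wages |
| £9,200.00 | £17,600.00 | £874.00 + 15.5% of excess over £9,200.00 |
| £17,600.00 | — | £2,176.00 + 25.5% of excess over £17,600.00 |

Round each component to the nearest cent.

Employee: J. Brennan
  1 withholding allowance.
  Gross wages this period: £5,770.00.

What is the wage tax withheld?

Wage Tax: taxable = £5,770.00 − 1×£320.00 = £5,450.00
  9.5% × £5,450.00 = £517.75

£517.75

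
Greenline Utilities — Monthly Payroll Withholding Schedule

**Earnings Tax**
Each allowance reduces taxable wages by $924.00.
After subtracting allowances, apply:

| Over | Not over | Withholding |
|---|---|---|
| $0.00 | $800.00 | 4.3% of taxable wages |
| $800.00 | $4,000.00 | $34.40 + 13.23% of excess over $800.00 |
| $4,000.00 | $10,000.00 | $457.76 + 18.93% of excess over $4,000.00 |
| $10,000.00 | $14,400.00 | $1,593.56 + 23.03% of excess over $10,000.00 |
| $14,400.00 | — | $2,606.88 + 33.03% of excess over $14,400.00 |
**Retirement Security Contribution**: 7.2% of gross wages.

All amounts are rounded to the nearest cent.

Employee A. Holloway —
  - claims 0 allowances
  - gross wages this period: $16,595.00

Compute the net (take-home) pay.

$12,068.27

Earnings Tax: taxable = $16,595.00
  $2,606.88 + 33.03% × ($16,595.00 − $14,400.00) = $2,606.88 + 33.03% × $2,195.00 = $3,331.89
Retirement Security Contribution: 7.2% × $16,595.00 = $1,194.84
Total withheld: $3,331.89 + $1,194.84 = $4,526.73
Net pay: $16,595.00 − $4,526.73 = $12,068.27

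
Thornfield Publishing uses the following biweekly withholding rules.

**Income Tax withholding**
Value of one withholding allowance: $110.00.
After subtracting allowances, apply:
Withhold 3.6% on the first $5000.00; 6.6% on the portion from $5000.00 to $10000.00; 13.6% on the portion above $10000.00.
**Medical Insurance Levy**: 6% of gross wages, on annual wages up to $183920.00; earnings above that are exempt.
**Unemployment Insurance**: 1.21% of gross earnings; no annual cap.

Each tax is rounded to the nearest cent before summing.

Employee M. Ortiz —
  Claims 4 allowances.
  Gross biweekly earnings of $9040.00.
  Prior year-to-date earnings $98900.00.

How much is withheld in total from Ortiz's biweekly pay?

$1069.38

Income Tax: taxable = $9040.00 − 4×$110.00 = $8600.00
  $180.00 + 6.6% × ($8600.00 − $5000.00) = $180.00 + 6.6% × $3600.00 = $417.60
Medical Insurance Levy: 6% × $9040.00 = $542.40
Unemployment Insurance: 1.21% × $9040.00 = $109.38
Total: $417.60 + $542.40 + $109.38 = $1069.38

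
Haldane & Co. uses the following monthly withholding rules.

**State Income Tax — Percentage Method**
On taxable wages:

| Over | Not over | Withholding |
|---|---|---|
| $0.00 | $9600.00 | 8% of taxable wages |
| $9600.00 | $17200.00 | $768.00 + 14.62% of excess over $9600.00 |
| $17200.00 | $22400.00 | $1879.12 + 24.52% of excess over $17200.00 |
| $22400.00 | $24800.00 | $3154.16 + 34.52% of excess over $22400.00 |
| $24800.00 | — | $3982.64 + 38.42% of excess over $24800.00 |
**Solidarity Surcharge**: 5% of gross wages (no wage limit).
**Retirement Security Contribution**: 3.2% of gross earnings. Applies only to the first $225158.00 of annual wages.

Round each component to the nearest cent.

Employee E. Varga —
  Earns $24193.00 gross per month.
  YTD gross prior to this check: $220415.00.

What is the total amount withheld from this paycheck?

State Income Tax: taxable = $24193.00
  $3154.16 + 34.52% × ($24193.00 − $22400.00) = $3154.16 + 34.52% × $1793.00 = $3773.10
Solidarity Surcharge: 5% × $24193.00 = $1209.65
Retirement Security Contribution: cap $225158.00 − YTD $220415.00 = $4743.00 subject; 3.2% × $4743.00 = $151.78
Total: $3773.10 + $1209.65 + $151.78 = $5134.53

$5134.53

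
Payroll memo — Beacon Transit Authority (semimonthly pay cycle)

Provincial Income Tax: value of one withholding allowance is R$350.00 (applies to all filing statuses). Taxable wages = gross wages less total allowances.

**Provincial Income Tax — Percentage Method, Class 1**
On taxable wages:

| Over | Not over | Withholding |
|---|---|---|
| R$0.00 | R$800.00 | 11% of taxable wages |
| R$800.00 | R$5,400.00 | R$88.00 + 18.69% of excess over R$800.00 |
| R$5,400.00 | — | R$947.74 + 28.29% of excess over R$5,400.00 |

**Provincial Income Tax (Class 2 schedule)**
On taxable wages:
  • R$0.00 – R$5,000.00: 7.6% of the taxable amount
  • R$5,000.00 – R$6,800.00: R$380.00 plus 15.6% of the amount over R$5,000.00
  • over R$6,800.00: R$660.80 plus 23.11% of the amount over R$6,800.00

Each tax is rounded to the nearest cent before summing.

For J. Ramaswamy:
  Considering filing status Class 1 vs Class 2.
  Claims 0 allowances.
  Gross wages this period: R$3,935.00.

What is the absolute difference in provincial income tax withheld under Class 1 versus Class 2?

Provincial Income Tax (Class 1): taxable = R$3,935.00
  R$88.00 + 18.69% × (R$3,935.00 − R$800.00) = R$88.00 + 18.69% × R$3,135.00 = R$673.93
Provincial Income Tax (Class 2): taxable = R$3,935.00
  7.6% × R$3,935.00 = R$299.06
Difference: |R$673.93 − R$299.06| = R$374.87 (higher under Class 1)

R$374.87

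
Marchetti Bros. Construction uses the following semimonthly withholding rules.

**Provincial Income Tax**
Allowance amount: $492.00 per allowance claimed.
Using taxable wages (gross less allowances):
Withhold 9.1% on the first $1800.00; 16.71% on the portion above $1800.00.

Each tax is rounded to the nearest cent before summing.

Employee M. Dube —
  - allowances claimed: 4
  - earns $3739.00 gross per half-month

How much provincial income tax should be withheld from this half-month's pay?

$161.16

Provincial Income Tax: taxable = $3739.00 − 4×$492.00 = $1771.00
  9.1% × $1771.00 = $161.16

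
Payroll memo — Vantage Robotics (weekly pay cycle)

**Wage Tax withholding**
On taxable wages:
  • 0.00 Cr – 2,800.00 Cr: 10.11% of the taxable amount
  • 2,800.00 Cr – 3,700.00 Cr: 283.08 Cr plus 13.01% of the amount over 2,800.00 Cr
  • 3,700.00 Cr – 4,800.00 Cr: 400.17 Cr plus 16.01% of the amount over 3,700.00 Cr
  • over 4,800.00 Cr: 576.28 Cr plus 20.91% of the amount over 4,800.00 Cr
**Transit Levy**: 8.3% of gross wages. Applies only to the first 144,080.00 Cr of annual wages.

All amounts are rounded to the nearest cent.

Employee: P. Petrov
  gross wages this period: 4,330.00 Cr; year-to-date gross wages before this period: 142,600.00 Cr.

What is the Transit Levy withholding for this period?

122.84 Cr

Transit Levy: cap 144,080.00 Cr − YTD 142,600.00 Cr = 1,480.00 Cr subject; 8.3% × 1,480.00 Cr = 122.84 Cr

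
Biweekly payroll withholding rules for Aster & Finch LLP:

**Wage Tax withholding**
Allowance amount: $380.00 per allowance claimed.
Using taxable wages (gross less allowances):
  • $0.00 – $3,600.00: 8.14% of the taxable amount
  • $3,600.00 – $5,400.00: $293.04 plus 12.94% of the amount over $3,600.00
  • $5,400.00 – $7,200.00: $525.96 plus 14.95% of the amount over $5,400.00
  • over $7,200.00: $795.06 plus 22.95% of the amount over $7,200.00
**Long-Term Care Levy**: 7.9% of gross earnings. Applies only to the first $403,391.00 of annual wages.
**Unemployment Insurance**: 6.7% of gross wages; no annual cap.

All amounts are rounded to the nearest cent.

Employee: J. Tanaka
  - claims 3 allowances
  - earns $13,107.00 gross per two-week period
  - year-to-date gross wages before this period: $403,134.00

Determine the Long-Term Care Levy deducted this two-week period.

$20.30

Long-Term Care Levy: cap $403,391.00 − YTD $403,134.00 = $257.00 subject; 7.9% × $257.00 = $20.30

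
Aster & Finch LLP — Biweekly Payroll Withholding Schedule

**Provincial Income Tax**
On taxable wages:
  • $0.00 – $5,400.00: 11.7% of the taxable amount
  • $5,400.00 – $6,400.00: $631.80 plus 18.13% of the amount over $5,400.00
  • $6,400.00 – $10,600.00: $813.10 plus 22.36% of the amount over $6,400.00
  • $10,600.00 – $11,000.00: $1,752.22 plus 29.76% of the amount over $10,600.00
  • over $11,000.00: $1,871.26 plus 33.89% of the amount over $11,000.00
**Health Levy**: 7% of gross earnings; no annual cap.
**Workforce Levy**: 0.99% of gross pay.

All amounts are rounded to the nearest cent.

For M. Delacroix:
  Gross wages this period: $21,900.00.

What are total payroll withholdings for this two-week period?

$7,315.08

Provincial Income Tax: taxable = $21,900.00
  $1,871.26 + 33.89% × ($21,900.00 − $11,000.00) = $1,871.26 + 33.89% × $10,900.00 = $5,565.27
Health Levy: 7% × $21,900.00 = $1,533.00
Workforce Levy: 0.99% × $21,900.00 = $216.81
Total: $5,565.27 + $1,533.00 + $216.81 = $7,315.08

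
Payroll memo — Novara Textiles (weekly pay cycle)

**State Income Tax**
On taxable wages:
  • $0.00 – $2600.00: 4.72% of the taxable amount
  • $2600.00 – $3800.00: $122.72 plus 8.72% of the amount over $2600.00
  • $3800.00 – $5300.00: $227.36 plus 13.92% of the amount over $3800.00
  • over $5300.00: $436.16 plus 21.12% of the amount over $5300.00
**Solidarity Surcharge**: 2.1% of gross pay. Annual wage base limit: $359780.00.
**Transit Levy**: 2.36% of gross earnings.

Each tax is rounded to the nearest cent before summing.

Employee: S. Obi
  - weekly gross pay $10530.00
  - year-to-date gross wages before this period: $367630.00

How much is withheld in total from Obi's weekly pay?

State Income Tax: taxable = $10530.00
  $436.16 + 21.12% × ($10530.00 − $5300.00) = $436.16 + 21.12% × $5230.00 = $1540.74
Solidarity Surcharge: YTD $367630.00 ≥ cap $359780.00 → $0.00
Transit Levy: 2.36% × $10530.00 = $248.51
Total: $1540.74 + $0.00 + $248.51 = $1789.25

$1789.25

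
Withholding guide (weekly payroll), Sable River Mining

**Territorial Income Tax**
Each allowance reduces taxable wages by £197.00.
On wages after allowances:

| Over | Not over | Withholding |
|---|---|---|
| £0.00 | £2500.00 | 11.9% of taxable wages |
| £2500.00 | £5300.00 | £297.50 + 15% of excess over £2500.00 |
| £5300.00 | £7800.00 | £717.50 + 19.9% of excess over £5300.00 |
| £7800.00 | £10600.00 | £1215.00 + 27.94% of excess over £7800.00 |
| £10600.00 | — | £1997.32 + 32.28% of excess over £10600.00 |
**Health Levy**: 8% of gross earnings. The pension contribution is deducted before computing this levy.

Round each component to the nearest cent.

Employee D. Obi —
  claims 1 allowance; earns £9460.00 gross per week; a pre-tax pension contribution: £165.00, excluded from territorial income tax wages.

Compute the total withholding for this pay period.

Territorial Income Tax: taxable = £9460.00 − £165.00 − 1×£197.00 = £9098.00
  £1215.00 + 27.94% × (£9098.00 − £7800.00) = £1215.00 + 27.94% × £1298.00 = £1577.66
Health Levy: 8% × £9295.00 = £743.60
Total: £1577.66 + £743.60 = £2321.26

£2321.26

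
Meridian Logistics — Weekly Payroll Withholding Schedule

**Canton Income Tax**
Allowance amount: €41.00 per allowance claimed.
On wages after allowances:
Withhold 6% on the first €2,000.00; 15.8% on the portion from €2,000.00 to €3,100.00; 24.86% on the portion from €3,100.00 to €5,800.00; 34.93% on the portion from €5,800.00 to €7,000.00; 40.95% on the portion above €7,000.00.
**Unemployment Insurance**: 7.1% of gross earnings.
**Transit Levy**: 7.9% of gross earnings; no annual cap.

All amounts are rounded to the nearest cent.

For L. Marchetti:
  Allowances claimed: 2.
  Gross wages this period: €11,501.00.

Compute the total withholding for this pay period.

€4,918.91

Canton Income Tax: taxable = €11,501.00 − 2×€41.00 = €11,419.00
  €1,384.18 + 40.95% × (€11,419.00 − €7,000.00) = €1,384.18 + 40.95% × €4,419.00 = €3,193.76
Unemployment Insurance: 7.1% × €11,501.00 = €816.57
Transit Levy: 7.9% × €11,501.00 = €908.58
Total: €3,193.76 + €816.57 + €908.58 = €4,918.91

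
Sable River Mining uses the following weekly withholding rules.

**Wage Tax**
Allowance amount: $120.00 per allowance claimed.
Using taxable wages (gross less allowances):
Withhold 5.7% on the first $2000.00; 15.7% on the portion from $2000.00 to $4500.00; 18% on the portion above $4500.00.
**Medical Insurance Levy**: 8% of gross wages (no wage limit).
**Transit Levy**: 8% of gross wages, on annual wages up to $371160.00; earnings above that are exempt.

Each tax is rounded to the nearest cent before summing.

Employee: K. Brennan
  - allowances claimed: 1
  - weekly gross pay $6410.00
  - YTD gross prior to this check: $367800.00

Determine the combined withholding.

$1610.30

Wage Tax: taxable = $6410.00 − 1×$120.00 = $6290.00
  $506.50 + 18% × ($6290.00 − $4500.00) = $506.50 + 18% × $1790.00 = $828.70
Medical Insurance Levy: 8% × $6410.00 = $512.80
Transit Levy: cap $371160.00 − YTD $367800.00 = $3360.00 subject; 8% × $3360.00 = $268.80
Total: $828.70 + $512.80 + $268.80 = $1610.30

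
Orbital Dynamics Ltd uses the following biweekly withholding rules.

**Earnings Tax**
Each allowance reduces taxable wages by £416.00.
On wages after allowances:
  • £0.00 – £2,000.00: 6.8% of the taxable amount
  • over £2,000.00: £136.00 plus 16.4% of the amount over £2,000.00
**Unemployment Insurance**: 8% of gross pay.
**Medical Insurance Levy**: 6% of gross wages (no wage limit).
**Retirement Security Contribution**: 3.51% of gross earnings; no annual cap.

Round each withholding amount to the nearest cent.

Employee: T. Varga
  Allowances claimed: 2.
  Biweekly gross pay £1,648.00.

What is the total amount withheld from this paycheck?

Earnings Tax: taxable = £1,648.00 − 2×£416.00 = £816.00
  6.8% × £816.00 = £55.49
Unemployment Insurance: 8% × £1,648.00 = £131.84
Medical Insurance Levy: 6% × £1,648.00 = £98.88
Retirement Security Contribution: 3.51% × £1,648.00 = £57.84
Total: £55.49 + £131.84 + £98.88 + £57.84 = £344.05

£344.05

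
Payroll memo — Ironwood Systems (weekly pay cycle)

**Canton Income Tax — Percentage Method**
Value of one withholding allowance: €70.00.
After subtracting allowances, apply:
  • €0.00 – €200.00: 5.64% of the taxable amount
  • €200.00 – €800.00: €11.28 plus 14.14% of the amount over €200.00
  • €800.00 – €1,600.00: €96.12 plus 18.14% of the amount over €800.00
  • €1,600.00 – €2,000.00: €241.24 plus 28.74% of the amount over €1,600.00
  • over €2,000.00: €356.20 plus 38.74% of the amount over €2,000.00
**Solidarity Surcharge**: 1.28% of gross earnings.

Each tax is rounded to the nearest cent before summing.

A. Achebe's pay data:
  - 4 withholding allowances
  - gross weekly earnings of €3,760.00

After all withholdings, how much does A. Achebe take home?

€2,782.32

Canton Income Tax: taxable = €3,760.00 − 4×€70.00 = €3,480.00
  €356.20 + 38.74% × (€3,480.00 − €2,000.00) = €356.20 + 38.74% × €1,480.00 = €929.55
Solidarity Surcharge: 1.28% × €3,760.00 = €48.13
Total withheld: €929.55 + €48.13 = €977.68
Net pay: €3,760.00 − €977.68 = €2,782.32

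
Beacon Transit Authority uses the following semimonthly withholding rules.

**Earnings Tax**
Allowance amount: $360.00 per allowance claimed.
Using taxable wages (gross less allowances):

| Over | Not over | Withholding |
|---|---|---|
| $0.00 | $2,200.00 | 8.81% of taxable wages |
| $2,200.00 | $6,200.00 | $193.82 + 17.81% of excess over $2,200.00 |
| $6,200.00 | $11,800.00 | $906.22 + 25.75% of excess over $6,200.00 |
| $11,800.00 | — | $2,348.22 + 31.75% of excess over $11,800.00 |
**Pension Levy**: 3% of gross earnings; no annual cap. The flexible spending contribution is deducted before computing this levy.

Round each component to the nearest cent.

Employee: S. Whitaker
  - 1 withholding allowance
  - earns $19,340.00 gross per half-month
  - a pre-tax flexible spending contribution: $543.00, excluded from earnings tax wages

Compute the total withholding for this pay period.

$5,019.38

Earnings Tax: taxable = $19,340.00 − $543.00 − 1×$360.00 = $18,437.00
  $2,348.22 + 31.75% × ($18,437.00 − $11,800.00) = $2,348.22 + 31.75% × $6,637.00 = $4,455.47
Pension Levy: 3% × $18,797.00 = $563.91
Total: $4,455.47 + $563.91 = $5,019.38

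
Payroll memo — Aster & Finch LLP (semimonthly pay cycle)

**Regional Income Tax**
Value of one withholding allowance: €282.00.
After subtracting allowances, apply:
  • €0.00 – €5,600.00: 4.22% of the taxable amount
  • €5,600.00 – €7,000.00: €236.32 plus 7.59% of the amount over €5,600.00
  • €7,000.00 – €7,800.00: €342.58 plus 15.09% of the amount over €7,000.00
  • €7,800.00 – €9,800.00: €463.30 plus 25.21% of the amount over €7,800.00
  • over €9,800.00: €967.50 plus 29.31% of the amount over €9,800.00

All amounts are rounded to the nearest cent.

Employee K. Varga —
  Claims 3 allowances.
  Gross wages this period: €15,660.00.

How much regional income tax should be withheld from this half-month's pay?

Regional Income Tax: taxable = €15,660.00 − 3×€282.00 = €14,814.00
  €967.50 + 29.31% × (€14,814.00 − €9,800.00) = €967.50 + 29.31% × €5,014.00 = €2,437.10

€2,437.10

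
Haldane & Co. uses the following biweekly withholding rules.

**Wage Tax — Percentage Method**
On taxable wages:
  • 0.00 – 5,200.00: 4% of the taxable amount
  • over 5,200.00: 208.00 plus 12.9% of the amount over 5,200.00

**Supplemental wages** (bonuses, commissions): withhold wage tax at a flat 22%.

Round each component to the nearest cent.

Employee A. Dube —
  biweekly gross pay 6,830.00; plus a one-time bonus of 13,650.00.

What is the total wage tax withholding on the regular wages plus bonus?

3,421.27

Wage Tax: taxable = 6,830.00
  208.00 + 12.9% × (6,830.00 − 5,200.00) = 208.00 + 12.9% × 1,630.00 = 418.27
Supplemental (22% flat on bonus): 22% × 13,650.00 = 3,003.00
Total wage tax: 418.27 + 3,003.00 = 3,421.27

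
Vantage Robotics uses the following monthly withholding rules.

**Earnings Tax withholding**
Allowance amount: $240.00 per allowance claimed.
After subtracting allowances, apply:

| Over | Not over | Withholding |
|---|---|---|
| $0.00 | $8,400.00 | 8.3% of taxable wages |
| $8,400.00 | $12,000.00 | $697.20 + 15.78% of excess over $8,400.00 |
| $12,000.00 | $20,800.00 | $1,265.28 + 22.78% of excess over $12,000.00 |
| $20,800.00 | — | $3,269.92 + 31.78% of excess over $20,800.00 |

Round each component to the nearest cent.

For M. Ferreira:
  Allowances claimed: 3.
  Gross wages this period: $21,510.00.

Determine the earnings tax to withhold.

Earnings Tax: taxable = $21,510.00 − 3×$240.00 = $20,790.00
  $1,265.28 + 22.78% × ($20,790.00 − $12,000.00) = $1,265.28 + 22.78% × $8,790.00 = $3,267.64

$3,267.64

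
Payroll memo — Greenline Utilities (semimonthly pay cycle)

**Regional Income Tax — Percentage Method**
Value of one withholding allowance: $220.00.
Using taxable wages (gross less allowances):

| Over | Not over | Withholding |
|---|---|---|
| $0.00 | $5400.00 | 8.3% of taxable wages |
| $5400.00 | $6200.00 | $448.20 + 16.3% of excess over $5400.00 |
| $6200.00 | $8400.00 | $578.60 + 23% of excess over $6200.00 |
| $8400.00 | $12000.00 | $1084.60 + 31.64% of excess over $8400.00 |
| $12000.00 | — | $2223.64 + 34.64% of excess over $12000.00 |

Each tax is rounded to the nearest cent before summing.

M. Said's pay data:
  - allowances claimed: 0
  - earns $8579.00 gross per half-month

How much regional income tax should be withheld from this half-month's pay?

Regional Income Tax: taxable = $8579.00
  $1084.60 + 31.64% × ($8579.00 − $8400.00) = $1084.60 + 31.64% × $179.00 = $1141.24

$1141.24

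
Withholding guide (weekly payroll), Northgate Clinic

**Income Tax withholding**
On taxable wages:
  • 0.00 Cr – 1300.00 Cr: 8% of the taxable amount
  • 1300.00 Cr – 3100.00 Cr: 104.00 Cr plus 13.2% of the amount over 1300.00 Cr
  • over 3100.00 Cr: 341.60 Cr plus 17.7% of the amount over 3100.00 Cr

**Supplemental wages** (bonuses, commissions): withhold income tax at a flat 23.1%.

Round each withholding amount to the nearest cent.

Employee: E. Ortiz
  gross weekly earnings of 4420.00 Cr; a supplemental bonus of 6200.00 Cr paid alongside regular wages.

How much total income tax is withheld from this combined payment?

Income Tax: taxable = 4420.00 Cr
  341.60 Cr + 17.7% × (4420.00 Cr − 3100.00 Cr) = 341.60 Cr + 17.7% × 1320.00 Cr = 575.24 Cr
Supplemental (23.1% flat on bonus): 23.1% × 6200.00 Cr = 1432.20 Cr
Total income tax: 575.24 Cr + 1432.20 Cr = 2007.44 Cr

2007.44 Cr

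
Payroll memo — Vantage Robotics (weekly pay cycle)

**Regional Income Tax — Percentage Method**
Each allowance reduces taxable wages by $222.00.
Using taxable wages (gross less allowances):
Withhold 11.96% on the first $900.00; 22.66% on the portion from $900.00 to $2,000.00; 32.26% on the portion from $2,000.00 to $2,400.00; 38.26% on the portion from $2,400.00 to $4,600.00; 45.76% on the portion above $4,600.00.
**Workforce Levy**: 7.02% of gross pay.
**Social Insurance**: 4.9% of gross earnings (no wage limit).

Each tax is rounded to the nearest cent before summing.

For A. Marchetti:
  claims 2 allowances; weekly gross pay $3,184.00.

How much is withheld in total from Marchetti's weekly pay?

Regional Income Tax: taxable = $3,184.00 − 2×$222.00 = $2,740.00
  $485.94 + 38.26% × ($2,740.00 − $2,400.00) = $485.94 + 38.26% × $340.00 = $616.02
Workforce Levy: 7.02% × $3,184.00 = $223.52
Social Insurance: 4.9% × $3,184.00 = $156.02
Total: $616.02 + $223.52 + $156.02 = $995.56

$995.56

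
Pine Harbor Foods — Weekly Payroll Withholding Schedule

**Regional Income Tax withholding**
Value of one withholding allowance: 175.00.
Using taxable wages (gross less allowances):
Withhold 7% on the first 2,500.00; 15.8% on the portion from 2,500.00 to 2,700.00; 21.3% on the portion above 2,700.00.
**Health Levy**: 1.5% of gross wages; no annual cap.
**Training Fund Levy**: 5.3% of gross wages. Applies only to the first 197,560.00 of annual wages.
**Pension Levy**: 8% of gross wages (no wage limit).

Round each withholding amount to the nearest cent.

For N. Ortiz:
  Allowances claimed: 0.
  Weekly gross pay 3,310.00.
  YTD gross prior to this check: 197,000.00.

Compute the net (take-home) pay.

2,629.34

Regional Income Tax: taxable = 3,310.00
  206.60 + 21.3% × (3,310.00 − 2,700.00) = 206.60 + 21.3% × 610.00 = 336.53
Health Levy: 1.5% × 3,310.00 = 49.65
Training Fund Levy: cap 197,560.00 − YTD 197,000.00 = 560.00 subject; 5.3% × 560.00 = 29.68
Pension Levy: 8% × 3,310.00 = 264.80
Total withheld: 336.53 + 49.65 + 29.68 + 264.80 = 680.66
Net pay: 3,310.00 − 680.66 = 2,629.34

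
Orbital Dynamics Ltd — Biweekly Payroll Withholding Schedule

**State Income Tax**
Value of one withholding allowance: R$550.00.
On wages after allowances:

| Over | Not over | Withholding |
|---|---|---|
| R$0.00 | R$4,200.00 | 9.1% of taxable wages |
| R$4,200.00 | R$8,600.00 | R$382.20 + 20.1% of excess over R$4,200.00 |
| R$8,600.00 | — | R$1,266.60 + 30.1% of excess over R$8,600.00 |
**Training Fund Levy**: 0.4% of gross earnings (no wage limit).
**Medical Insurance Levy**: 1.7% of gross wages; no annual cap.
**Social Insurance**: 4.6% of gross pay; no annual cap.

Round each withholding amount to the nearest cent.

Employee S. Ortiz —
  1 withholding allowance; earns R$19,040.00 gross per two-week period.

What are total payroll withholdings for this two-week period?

R$5,519.17

State Income Tax: taxable = R$19,040.00 − 1×R$550.00 = R$18,490.00
  R$1,266.60 + 30.1% × (R$18,490.00 − R$8,600.00) = R$1,266.60 + 30.1% × R$9,890.00 = R$4,243.49
Training Fund Levy: 0.4% × R$19,040.00 = R$76.16
Medical Insurance Levy: 1.7% × R$19,040.00 = R$323.68
Social Insurance: 4.6% × R$19,040.00 = R$875.84
Total: R$4,243.49 + R$76.16 + R$323.68 + R$875.84 = R$5,519.17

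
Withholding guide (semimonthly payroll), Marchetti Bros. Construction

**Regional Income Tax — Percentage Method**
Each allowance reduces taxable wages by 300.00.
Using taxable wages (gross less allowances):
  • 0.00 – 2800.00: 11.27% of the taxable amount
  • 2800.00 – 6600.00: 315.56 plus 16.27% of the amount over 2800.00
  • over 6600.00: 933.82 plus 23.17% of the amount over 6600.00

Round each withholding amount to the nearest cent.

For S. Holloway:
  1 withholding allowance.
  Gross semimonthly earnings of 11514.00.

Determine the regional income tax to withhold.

Regional Income Tax: taxable = 11514.00 − 1×300.00 = 11214.00
  933.82 + 23.17% × (11214.00 − 6600.00) = 933.82 + 23.17% × 4614.00 = 2002.88

2002.88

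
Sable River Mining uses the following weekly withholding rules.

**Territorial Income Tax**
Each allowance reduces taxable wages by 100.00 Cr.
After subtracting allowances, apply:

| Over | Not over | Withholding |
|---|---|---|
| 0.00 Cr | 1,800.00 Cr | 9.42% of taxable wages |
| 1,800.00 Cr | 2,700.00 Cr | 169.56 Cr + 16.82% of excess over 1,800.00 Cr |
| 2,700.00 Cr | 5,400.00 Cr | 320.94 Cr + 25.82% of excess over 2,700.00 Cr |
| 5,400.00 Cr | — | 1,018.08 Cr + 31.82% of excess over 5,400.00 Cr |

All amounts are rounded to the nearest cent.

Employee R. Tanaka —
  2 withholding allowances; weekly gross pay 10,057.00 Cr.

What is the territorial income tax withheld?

2,436.30 Cr

Territorial Income Tax: taxable = 10,057.00 Cr − 2×100.00 Cr = 9,857.00 Cr
  1,018.08 Cr + 31.82% × (9,857.00 Cr − 5,400.00 Cr) = 1,018.08 Cr + 31.82% × 4,457.00 Cr = 2,436.30 Cr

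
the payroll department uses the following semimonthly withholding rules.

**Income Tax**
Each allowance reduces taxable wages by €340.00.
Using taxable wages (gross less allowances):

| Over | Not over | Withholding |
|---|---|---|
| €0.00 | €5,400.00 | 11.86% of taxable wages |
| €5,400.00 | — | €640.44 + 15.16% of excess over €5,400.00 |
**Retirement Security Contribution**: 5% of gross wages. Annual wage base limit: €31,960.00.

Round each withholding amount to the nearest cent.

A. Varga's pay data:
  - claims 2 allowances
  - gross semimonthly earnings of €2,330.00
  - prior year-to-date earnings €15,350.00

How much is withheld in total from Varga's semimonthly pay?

Income Tax: taxable = €2,330.00 − 2×€340.00 = €1,650.00
  11.86% × €1,650.00 = €195.69
Retirement Security Contribution: 5% × €2,330.00 = €116.50
Total: €195.69 + €116.50 = €312.19

€312.19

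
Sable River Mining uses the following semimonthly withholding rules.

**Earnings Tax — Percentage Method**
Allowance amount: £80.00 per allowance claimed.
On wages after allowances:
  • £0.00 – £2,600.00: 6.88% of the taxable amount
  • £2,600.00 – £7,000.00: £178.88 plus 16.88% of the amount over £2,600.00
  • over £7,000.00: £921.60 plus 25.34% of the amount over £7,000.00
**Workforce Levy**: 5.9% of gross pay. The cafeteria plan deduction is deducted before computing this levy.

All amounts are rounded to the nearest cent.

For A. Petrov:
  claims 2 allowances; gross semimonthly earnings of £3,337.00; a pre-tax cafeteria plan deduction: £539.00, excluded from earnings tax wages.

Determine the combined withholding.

£350.37

Earnings Tax: taxable = £3,337.00 − £539.00 − 2×£80.00 = £2,638.00
  £178.88 + 16.88% × (£2,638.00 − £2,600.00) = £178.88 + 16.88% × £38.00 = £185.29
Workforce Levy: 5.9% × £2,798.00 = £165.08
Total: £185.29 + £165.08 = £350.37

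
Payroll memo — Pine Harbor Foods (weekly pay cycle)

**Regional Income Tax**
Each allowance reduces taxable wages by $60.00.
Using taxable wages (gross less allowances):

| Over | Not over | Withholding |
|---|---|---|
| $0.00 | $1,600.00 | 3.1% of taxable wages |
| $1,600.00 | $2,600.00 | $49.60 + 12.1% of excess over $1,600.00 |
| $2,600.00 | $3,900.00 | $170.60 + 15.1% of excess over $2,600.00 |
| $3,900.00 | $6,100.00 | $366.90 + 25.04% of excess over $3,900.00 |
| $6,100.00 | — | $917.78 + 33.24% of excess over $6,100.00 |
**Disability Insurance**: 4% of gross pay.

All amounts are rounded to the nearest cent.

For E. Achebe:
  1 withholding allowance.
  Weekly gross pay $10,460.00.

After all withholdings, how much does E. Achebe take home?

$7,694.50

Regional Income Tax: taxable = $10,460.00 − 1×$60.00 = $10,400.00
  $917.78 + 33.24% × ($10,400.00 − $6,100.00) = $917.78 + 33.24% × $4,300.00 = $2,347.10
Disability Insurance: 4% × $10,460.00 = $418.40
Total withheld: $2,347.10 + $418.40 = $2,765.50
Net pay: $10,460.00 − $2,765.50 = $7,694.50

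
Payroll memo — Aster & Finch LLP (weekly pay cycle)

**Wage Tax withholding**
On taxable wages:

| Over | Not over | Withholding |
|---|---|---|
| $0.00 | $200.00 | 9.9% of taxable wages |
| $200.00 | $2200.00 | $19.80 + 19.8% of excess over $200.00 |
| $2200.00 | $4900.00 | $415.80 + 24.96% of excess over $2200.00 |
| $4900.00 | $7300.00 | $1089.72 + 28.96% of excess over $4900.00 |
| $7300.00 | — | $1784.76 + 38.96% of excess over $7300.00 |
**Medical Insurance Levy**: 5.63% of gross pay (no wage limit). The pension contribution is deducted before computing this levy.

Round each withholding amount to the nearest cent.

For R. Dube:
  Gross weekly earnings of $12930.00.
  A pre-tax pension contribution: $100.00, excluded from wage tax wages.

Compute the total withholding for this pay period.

Wage Tax: taxable = $12930.00 − $100.00 = $12830.00
  $1784.76 + 38.96% × ($12830.00 − $7300.00) = $1784.76 + 38.96% × $5530.00 = $3939.25
Medical Insurance Levy: 5.63% × $12830.00 = $722.33
Total: $3939.25 + $722.33 = $4661.58

$4661.58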